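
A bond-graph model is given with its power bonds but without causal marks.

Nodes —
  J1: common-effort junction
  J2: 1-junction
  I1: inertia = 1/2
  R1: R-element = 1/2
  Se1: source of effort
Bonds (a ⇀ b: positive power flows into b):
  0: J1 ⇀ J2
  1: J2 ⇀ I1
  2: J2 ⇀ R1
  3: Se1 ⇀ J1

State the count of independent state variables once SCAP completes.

b3 |J1  (source Se1 imposes e)
b0 |J2  (0-jn J1 has e-setter on 3)
b1 |I1  (prefer integral on I1)
b2 |J2  (1-jn J2 has f-setter on 1)

1  (I1 all integral)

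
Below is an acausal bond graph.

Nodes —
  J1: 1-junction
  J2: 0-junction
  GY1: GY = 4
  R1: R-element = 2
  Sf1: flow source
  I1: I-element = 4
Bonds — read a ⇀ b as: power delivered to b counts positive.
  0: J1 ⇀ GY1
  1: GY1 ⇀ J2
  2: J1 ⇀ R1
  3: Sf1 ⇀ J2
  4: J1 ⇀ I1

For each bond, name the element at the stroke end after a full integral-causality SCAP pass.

β3 stroke at Sf1  (source Sf1 imposes f)
β1 stroke at J2  (closing 0-jn rule on J2)
β0 stroke at J1  (GY1: gyrator matches bond 1)
β4 stroke at I1  (prefer integral on I1)
β2 stroke at J1  (common-f at J1 fixed by 4)

#0 |J1
#1 |J2
#2 |J1
#3 |Sf1
#4 |I1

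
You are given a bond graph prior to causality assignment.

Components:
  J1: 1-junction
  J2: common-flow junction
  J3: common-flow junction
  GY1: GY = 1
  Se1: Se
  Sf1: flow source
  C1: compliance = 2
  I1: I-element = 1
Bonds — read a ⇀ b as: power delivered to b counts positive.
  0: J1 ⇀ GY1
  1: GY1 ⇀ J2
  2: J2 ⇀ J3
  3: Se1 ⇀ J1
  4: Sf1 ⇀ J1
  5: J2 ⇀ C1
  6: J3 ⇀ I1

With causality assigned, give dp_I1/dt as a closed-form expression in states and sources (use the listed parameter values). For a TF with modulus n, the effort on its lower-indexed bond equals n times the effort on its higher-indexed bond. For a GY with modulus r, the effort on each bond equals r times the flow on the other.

b3 stroke→J1  (source Se1 imposes e)
b4 stroke→Sf1  (source Sf1 imposes f)
b0 stroke→J1  (common-f at J1 fixed by 4)
b1 stroke→J2  (GY1 both-in/both-out from 0)
b5 stroke→J2  (C1: C, integral causality)
b2 stroke→J3  (J2 needs exactly one f-in)
b6 stroke→I1  (closing 1-jn rule on J3)

dp_I1/dt = F_Sf1 - q_C1/2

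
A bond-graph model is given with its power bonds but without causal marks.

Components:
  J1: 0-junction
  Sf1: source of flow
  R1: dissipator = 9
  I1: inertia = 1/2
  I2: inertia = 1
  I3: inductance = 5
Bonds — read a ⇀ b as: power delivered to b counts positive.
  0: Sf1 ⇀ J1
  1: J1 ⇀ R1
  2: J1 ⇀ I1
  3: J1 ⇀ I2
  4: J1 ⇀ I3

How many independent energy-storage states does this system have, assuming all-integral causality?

b0 →Sf1  (Sf1 (Sf) sets flow on bond)
b2 →I1  (I1 outputs flow p/I1)
b3 →I2  (I2 outputs flow p/I2)
b4 →I3  (I3 integral (f out))
b1 →J1  (J1 needs exactly one e-in)

3  (I1, I2, I3 all integral)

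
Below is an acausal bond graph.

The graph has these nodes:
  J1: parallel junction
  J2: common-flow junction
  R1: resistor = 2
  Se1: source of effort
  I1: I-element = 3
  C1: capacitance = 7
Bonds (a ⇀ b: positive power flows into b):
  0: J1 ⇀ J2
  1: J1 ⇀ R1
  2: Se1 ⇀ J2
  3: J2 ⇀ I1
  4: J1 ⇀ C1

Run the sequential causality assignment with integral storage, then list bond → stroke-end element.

#0 stroke→J2
#1 stroke→R1
#2 stroke→J2
#3 stroke→I1
#4 stroke→J1

bond 2 →J2  (Se1: effort source, stroke at far end)
bond 3 →I1  (I1: I, integral causality)
bond 0 →J2  (J2: bond 3 brought flow, rest push out)
bond 4 →J1  (prefer integral on C1)
bond 1 →R1  (J1: bond 4 brought effort, rest push out)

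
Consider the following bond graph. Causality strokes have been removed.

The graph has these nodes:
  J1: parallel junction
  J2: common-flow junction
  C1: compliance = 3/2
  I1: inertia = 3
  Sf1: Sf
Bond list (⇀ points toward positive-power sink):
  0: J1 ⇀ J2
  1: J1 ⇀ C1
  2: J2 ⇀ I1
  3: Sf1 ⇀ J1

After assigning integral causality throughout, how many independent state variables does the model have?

2  (C1, I1 all integral)

bond 3 stroke→Sf1  (Sf1: flow source, stroke at near end)
bond 1 stroke→J1  (C1 integral (e out))
bond 0 stroke→J2  (J1: bond 1 brought effort, rest push out)
bond 2 stroke→I1  (closing 1-jn rule on J2)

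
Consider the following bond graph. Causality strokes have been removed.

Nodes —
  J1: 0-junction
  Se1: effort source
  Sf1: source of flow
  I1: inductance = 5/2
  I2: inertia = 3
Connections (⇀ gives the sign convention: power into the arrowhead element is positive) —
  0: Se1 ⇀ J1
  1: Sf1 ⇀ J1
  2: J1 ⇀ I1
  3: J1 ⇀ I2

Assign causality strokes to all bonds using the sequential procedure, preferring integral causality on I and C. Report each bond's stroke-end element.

bond 0 stroke at J1  (source Se1 imposes e)
bond 1 stroke at Sf1  (Sf1 (Sf) sets flow on bond)
bond 2 stroke at I1  (J1: bond 0 brought effort, rest push out)
bond 3 stroke at I2  (J1 effort already set via bond 0)

β0 stroke at J1
β1 stroke at Sf1
β2 stroke at I1
β3 stroke at I2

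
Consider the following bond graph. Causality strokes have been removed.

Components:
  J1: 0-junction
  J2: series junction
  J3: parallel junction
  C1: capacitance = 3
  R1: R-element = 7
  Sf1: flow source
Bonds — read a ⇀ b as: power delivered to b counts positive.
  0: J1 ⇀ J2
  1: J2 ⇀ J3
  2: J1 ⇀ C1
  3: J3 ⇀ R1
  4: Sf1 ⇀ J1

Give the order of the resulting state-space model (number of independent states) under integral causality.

1  (C1 all integral)

b4 |Sf1  (source Sf1 imposes f)
b2 |J1  (C1 integral (e out))
b0 |J2  (J1: bond 2 brought effort, rest push out)
b1 |J3  (J2: last free bond brings flow in)
b3 |R1  (common-e at J3 fixed by 1)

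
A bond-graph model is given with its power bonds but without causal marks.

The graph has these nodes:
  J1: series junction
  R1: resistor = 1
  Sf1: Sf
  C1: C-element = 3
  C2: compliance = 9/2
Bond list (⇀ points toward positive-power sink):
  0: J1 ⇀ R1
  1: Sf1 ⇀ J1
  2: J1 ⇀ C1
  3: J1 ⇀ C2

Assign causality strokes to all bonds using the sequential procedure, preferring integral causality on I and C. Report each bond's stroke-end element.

β1 |Sf1  (Sf1 fixes flow; stroke at Sf1)
β0 |J1  (J1: bond 1 brought flow, rest push out)
β2 |J1  (J1: bond 1 brought flow, rest push out)
β3 |J1  (J1: bond 1 brought flow, rest push out)

#0 stroke→J1
#1 stroke→Sf1
#2 stroke→J1
#3 stroke→J1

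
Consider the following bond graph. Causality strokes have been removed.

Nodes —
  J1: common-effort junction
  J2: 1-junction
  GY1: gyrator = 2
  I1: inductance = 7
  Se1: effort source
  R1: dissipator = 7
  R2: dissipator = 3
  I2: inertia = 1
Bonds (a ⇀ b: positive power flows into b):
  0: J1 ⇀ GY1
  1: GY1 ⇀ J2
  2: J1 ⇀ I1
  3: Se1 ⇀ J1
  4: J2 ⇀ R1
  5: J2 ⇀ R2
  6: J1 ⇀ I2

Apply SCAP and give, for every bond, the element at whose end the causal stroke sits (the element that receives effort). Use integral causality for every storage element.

bond 3 →J1  (Se1 (Se) sets effort on bond)
bond 0 →GY1  (common-e at J1 fixed by 3)
bond 2 →I1  (common-e at J1 fixed by 3)
bond 6 →I2  (common-e at J1 fixed by 3)
bond 1 →GY1  (through GY1, causality inverts; strokes same side of GY1)
bond 4 →J2  (J2 flow already set via bond 1)
bond 5 →J2  (1-jn J2 has f-setter on 1)

bond 0 |GY1
bond 1 |GY1
bond 2 |I1
bond 3 |J1
bond 4 |J2
bond 5 |J2
bond 6 |I2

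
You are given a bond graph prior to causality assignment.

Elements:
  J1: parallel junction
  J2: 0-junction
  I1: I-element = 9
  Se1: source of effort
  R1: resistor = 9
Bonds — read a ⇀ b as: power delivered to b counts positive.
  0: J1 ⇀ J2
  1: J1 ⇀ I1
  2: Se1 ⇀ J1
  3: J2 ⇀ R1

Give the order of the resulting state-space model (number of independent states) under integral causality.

1  (I1 all integral)

#2 →J1  (Se1 (Se) sets effort on bond)
#0 →J2  (0-jn J1 has e-setter on 2)
#1 →I1  (J1 effort already set via bond 2)
#3 →R1  (J2: bond 0 brought effort, rest push out)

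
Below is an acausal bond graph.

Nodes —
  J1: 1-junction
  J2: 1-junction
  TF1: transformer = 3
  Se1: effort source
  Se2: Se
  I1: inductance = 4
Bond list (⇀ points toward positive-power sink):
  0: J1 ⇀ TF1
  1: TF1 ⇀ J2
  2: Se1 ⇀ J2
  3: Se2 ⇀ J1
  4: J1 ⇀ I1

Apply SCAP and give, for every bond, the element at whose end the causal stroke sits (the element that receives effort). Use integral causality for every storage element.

β2 →J2  (Se1 fixes effort; stroke away)
β3 →J1  (Se2 fixes effort; stroke away)
β1 →TF1  (J2 needs exactly one f-in)
β0 →J1  (TF1: transformer flips bond 1)
β4 →I1  (closing 1-jn rule on J1)

β0 |J1
β1 |TF1
β2 |J2
β3 |J1
β4 |I1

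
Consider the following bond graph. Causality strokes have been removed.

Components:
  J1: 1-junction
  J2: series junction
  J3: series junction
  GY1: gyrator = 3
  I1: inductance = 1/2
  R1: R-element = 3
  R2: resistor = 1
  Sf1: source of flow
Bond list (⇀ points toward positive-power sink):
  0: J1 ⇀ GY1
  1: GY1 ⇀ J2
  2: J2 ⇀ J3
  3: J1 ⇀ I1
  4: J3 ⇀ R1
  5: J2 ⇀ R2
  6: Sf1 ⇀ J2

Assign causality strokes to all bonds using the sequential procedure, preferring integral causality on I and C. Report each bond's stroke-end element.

β6 stroke at Sf1  (Sf1: flow source, stroke at near end)
β1 stroke at J2  (J2: bond 6 brought flow, rest push out)
β2 stroke at J2  (1-jn J2 has f-setter on 6)
β5 stroke at J2  (J2: bond 6 brought flow, rest push out)
β4 stroke at J3  (J3: bond 2 brought flow, rest push out)
β0 stroke at J1  (GY GY1: same side as bond 1)
β3 stroke at I1  (J1: last free bond brings flow in)

β0 |J1
β1 |J2
β2 |J2
β3 |I1
β4 |J3
β5 |J2
β6 |Sf1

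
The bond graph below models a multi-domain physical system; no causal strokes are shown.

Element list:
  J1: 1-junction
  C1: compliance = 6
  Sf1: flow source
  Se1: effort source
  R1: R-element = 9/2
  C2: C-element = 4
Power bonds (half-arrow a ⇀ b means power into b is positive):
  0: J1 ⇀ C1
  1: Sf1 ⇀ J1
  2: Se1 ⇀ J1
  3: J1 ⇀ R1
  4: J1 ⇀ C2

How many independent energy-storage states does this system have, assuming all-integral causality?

2  (C1, C2 all integral)

b1 |Sf1  (Sf1: flow source, stroke at near end)
b2 |J1  (Se1: effort source, stroke at far end)
b0 |J1  (J1: bond 1 brought flow, rest push out)
b3 |J1  (J1 flow already set via bond 1)
b4 |J1  (J1 flow already set via bond 1)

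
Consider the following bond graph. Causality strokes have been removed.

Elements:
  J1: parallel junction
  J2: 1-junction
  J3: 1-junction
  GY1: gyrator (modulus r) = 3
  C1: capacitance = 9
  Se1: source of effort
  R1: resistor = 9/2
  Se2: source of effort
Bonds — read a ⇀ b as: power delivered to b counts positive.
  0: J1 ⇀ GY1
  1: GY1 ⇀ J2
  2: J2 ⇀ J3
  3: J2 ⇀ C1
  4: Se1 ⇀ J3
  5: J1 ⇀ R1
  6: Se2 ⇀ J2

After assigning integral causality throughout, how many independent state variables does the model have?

b4 |J3  (Se1 (Se) sets effort on bond)
b6 |J2  (Se2 (Se) sets effort on bond)
b2 |J2  (J3 needs exactly one f-in)
b3 |J2  (prefer integral on C1)
b1 |GY1  (only one flow-in slot at J2)
b0 |GY1  (through GY1, causality inverts; strokes same side of GY1)
b5 |J1  (closing 0-jn rule on J1)

1  (C1 all integral)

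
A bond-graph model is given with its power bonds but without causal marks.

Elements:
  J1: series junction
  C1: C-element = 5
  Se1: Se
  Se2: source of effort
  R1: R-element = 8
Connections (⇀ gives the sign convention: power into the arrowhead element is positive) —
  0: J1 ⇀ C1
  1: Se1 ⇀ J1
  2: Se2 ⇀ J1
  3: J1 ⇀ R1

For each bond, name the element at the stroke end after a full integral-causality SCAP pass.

β1 |J1  (Se1 fixes effort; stroke away)
β2 |J1  (Se2 fixes effort; stroke away)
β0 |J1  (prefer integral on C1)
β3 |R1  (J1: last free bond brings flow in)

bond 0 |J1
bond 1 |J1
bond 2 |J1
bond 3 |R1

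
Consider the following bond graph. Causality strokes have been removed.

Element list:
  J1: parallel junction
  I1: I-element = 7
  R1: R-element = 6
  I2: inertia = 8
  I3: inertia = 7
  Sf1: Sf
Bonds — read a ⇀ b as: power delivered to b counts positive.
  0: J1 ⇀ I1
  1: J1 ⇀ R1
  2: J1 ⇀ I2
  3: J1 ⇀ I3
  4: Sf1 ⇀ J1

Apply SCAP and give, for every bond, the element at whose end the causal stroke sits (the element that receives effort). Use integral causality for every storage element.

bond 4 stroke→Sf1  (source Sf1 imposes f)
bond 0 stroke→I1  (I1 outputs flow p/I1)
bond 2 stroke→I2  (I2 outputs flow p/I2)
bond 3 stroke→I3  (I3 integral (f out))
bond 1 stroke→J1  (only one effort-in slot at J1)

β0 stroke at I1
β1 stroke at J1
β2 stroke at I2
β3 stroke at I3
β4 stroke at Sf1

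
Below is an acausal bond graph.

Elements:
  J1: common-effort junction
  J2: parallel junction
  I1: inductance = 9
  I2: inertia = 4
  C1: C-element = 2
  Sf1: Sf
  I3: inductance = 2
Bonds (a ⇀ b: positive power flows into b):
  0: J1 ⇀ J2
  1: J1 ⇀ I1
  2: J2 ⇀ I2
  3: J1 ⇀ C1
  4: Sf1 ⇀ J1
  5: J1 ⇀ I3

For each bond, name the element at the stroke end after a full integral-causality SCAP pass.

#0 |J2
#1 |I1
#2 |I2
#3 |J1
#4 |Sf1
#5 |I3

b4 →Sf1  (source Sf1 imposes f)
b1 →I1  (I1 integral (f out))
b2 →I2  (I2 outputs flow p/I2)
b0 →J2  (only one effort-in slot at J2)
b3 →J1  (C1 outputs effort q/C1)
b5 →I3  (0-jn J1 has e-setter on 3)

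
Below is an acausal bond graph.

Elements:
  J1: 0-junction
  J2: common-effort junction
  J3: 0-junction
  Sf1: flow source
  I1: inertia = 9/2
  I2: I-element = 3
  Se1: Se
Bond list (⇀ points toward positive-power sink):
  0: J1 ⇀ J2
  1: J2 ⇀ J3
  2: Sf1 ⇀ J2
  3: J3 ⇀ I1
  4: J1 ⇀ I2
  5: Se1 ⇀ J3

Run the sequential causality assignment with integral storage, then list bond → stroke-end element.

bond 0 |J1
bond 1 |J2
bond 2 |Sf1
bond 3 |I1
bond 4 |I2
bond 5 |J3

β2 stroke at Sf1  (source Sf1 imposes f)
β5 stroke at J3  (Se1 fixes effort; stroke away)
β1 stroke at J2  (0-jn J3 has e-setter on 5)
β3 stroke at I1  (0-jn J3 has e-setter on 5)
β0 stroke at J1  (0-jn J2 has e-setter on 1)
β4 stroke at I2  (J1: bond 0 brought effort, rest push out)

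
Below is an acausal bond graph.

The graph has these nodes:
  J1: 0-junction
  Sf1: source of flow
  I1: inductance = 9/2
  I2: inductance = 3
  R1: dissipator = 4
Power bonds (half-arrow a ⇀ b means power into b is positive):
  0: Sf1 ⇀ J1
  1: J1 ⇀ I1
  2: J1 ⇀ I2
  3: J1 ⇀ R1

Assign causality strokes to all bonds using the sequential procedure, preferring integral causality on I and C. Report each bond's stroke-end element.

β0 stroke→Sf1
β1 stroke→I1
β2 stroke→I2
β3 stroke→J1

bond 0 stroke→Sf1  (source Sf1 imposes f)
bond 1 stroke→I1  (I1 integral (f out))
bond 2 stroke→I2  (I2: I, integral causality)
bond 3 stroke→J1  (J1: last free bond brings effort in)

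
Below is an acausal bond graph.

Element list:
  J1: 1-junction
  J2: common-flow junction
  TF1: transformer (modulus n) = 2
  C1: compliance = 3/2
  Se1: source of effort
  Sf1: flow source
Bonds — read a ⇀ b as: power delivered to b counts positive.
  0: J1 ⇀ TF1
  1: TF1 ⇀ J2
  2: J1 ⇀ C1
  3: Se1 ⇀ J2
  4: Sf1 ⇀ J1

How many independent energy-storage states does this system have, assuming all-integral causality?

1  (C1 all integral)

#3 |J2  (Se1: effort source, stroke at far end)
#4 |Sf1  (source Sf1 imposes f)
#0 |J1  (J1: bond 4 brought flow, rest push out)
#2 |J1  (J1 flow already set via bond 4)
#1 |TF1  (J2 needs exactly one f-in)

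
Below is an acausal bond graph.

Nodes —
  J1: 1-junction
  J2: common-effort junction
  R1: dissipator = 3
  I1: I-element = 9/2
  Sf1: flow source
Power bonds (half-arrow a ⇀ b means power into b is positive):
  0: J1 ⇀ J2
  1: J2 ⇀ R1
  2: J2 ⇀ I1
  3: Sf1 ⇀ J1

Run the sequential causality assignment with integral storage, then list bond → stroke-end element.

#0 →J1
#1 →J2
#2 →I1
#3 →Sf1

bond 3 |Sf1  (source Sf1 imposes f)
bond 0 |J1  (J1: bond 3 brought flow, rest push out)
bond 2 |I1  (I1: I, integral causality)
bond 1 |J2  (closing 0-jn rule on J2)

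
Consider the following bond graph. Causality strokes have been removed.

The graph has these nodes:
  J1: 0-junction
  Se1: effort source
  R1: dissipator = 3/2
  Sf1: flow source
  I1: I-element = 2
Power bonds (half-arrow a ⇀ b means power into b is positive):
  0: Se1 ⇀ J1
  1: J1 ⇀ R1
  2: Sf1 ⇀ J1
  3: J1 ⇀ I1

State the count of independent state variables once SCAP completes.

bond 0 stroke→J1  (source Se1 imposes e)
bond 2 stroke→Sf1  (Sf1: flow source, stroke at near end)
bond 1 stroke→R1  (J1: bond 0 brought effort, rest push out)
bond 3 stroke→I1  (J1 effort already set via bond 0)

1  (I1 all integral)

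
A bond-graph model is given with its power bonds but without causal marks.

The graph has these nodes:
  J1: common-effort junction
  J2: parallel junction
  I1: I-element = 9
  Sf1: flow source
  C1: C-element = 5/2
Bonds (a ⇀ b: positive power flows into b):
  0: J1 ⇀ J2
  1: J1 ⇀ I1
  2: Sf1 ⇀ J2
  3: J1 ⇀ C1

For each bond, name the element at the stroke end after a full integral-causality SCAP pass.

b2 →Sf1  (Sf1 fixes flow; stroke at Sf1)
b0 →J2  (only one effort-in slot at J2)
b1 →I1  (I1 outputs flow p/I1)
b3 →J1  (closing 0-jn rule on J1)

#0 →J2
#1 →I1
#2 →Sf1
#3 →J1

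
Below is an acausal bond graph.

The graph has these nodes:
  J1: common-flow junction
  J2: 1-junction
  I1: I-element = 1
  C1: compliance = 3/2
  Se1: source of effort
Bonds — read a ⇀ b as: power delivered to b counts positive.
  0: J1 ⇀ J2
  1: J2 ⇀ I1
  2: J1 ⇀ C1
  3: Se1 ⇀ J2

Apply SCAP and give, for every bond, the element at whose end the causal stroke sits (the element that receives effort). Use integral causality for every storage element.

b3 stroke at J2  (Se1 (Se) sets effort on bond)
b1 stroke at I1  (I1 integral (f out))
b0 stroke at J2  (J2 flow already set via bond 1)
b2 stroke at J1  (J1 flow already set via bond 0)

β0 stroke→J2
β1 stroke→I1
β2 stroke→J1
β3 stroke→J2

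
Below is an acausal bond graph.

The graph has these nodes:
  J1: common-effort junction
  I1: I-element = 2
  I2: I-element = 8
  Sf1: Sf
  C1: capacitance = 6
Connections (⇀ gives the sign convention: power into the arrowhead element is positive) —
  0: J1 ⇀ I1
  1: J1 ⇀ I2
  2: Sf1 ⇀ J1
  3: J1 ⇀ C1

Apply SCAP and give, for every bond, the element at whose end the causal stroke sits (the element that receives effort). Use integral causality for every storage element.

b2 stroke at Sf1  (Sf1: flow source, stroke at near end)
b0 stroke at I1  (I1 integral (f out))
b1 stroke at I2  (I2 outputs flow p/I2)
b3 stroke at J1  (J1: last free bond brings effort in)

β0 stroke at I1
β1 stroke at I2
β2 stroke at Sf1
β3 stroke at J1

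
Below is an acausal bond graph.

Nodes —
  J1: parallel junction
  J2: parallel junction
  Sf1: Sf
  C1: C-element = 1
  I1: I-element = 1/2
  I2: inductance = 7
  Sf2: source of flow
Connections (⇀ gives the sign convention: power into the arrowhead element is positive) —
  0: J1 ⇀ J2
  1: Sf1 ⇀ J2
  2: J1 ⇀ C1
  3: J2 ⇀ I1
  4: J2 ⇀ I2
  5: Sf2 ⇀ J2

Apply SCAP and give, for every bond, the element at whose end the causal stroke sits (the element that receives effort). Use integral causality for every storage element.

bond 0 →J2
bond 1 →Sf1
bond 2 →J1
bond 3 →I1
bond 4 →I2
bond 5 →Sf2

b1 →Sf1  (Sf1: flow source, stroke at near end)
b5 →Sf2  (Sf2 (Sf) sets flow on bond)
b2 →J1  (C1 outputs effort q/C1)
b0 →J2  (J1: bond 2 brought effort, rest push out)
b3 →I1  (J2: bond 0 brought effort, rest push out)
b4 →I2  (common-e at J2 fixed by 0)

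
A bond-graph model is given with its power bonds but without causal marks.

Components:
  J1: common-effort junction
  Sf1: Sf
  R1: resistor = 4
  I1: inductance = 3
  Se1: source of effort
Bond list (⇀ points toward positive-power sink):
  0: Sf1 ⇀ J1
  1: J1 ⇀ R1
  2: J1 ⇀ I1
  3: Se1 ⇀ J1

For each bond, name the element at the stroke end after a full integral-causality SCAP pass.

bond 0 |Sf1  (Sf1 fixes flow; stroke at Sf1)
bond 3 |J1  (source Se1 imposes e)
bond 1 |R1  (common-e at J1 fixed by 3)
bond 2 |I1  (0-jn J1 has e-setter on 3)

b0 →Sf1
b1 →R1
b2 →I1
b3 →J1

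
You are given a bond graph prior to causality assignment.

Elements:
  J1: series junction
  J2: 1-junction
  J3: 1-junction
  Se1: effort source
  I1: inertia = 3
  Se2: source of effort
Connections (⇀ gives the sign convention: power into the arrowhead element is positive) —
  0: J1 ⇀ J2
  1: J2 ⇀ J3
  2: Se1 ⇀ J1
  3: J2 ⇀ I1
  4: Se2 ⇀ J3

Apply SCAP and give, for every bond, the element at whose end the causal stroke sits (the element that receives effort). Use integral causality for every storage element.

β0 |J2
β1 |J2
β2 |J1
β3 |I1
β4 |J3

β2 stroke→J1  (Se1 fixes effort; stroke away)
β4 stroke→J3  (Se2 fixes effort; stroke away)
β0 stroke→J2  (closing 1-jn rule on J1)
β1 stroke→J2  (J3 needs exactly one f-in)
β3 stroke→I1  (J2: last free bond brings flow in)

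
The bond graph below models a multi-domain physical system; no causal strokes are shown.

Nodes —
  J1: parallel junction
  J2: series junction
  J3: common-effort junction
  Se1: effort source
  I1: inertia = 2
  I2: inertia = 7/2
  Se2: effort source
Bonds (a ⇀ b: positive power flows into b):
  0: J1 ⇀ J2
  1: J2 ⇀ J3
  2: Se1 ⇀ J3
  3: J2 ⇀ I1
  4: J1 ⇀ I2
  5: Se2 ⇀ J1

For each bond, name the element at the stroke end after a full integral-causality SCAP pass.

β0 →J2
β1 →J2
β2 →J3
β3 →I1
β4 →I2
β5 →J1

bond 2 |J3  (source Se1 imposes e)
bond 5 |J1  (source Se2 imposes e)
bond 0 |J2  (J1 effort already set via bond 5)
bond 4 |I2  (J1: bond 5 brought effort, rest push out)
bond 1 |J2  (J3: bond 2 brought effort, rest push out)
bond 3 |I1  (J2 needs exactly one f-in)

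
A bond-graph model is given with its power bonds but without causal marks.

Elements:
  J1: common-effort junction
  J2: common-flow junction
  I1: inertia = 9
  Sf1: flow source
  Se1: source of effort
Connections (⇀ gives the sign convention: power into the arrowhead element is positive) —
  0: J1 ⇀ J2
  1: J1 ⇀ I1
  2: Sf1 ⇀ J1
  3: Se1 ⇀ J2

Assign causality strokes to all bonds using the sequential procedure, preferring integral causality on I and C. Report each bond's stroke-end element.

bond 0 |J1
bond 1 |I1
bond 2 |Sf1
bond 3 |J2

bond 2 |Sf1  (Sf1: flow source, stroke at near end)
bond 3 |J2  (Se1: effort source, stroke at far end)
bond 0 |J1  (only one flow-in slot at J2)
bond 1 |I1  (J1 effort already set via bond 0)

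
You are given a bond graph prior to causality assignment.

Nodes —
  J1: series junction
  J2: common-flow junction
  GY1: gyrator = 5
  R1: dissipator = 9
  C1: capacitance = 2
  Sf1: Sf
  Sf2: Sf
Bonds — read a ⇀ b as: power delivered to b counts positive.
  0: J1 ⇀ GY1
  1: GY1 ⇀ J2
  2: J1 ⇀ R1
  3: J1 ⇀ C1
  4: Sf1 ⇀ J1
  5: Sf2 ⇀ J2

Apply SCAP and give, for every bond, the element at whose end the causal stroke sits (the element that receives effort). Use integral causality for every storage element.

b0 stroke→J1
b1 stroke→J2
b2 stroke→J1
b3 stroke→J1
b4 stroke→Sf1
b5 stroke→Sf2

#4 stroke at Sf1  (source Sf1 imposes f)
#5 stroke at Sf2  (Sf2 fixes flow; stroke at Sf2)
#0 stroke at J1  (1-jn J1 has f-setter on 4)
#2 stroke at J1  (1-jn J1 has f-setter on 4)
#3 stroke at J1  (J1 flow already set via bond 4)
#1 stroke at J2  (J2 flow already set via bond 5)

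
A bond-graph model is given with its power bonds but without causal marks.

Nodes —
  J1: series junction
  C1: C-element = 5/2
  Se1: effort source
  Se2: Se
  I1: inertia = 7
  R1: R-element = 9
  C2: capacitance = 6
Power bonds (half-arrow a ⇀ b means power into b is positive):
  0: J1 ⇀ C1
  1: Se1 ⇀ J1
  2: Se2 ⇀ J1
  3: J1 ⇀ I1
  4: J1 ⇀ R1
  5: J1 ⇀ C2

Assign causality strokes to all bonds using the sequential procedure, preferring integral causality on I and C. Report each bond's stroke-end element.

bond 0 →J1
bond 1 →J1
bond 2 →J1
bond 3 →I1
bond 4 →J1
bond 5 →J1

β1 stroke at J1  (Se1 (Se) sets effort on bond)
β2 stroke at J1  (Se2: effort source, stroke at far end)
β0 stroke at J1  (prefer integral on C1)
β3 stroke at I1  (I1 outputs flow p/I1)
β4 stroke at J1  (J1: bond 3 brought flow, rest push out)
β5 stroke at J1  (1-jn J1 has f-setter on 3)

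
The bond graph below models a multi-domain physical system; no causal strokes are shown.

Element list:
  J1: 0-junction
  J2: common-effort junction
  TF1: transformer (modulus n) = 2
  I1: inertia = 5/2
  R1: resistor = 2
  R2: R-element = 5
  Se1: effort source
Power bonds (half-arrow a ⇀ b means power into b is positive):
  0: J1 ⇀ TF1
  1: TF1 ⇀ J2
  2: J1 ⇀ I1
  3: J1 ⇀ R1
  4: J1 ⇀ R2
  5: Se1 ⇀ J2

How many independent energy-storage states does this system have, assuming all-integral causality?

1  (I1 all integral)

#5 stroke at J2  (source Se1 imposes e)
#1 stroke at TF1  (J2: bond 5 brought effort, rest push out)
#0 stroke at J1  (through TF1, causality passes straight; one stroke at TF1)
#2 stroke at I1  (J1: bond 0 brought effort, rest push out)
#3 stroke at R1  (J1: bond 0 brought effort, rest push out)
#4 stroke at R2  (0-jn J1 has e-setter on 0)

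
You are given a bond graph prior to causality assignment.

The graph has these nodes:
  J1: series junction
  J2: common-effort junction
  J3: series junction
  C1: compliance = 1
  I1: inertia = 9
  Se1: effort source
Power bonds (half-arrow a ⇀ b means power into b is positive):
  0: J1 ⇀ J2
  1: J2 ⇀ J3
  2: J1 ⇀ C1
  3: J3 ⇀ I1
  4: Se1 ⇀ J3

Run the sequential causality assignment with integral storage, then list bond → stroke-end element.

bond 4 stroke→J3  (Se1 (Se) sets effort on bond)
bond 2 stroke→J1  (prefer integral on C1)
bond 0 stroke→J2  (J1 needs exactly one f-in)
bond 1 stroke→J3  (0-jn J2 has e-setter on 0)
bond 3 stroke→I1  (only one flow-in slot at J3)

b0 →J2
b1 →J3
b2 →J1
b3 →I1
b4 →J3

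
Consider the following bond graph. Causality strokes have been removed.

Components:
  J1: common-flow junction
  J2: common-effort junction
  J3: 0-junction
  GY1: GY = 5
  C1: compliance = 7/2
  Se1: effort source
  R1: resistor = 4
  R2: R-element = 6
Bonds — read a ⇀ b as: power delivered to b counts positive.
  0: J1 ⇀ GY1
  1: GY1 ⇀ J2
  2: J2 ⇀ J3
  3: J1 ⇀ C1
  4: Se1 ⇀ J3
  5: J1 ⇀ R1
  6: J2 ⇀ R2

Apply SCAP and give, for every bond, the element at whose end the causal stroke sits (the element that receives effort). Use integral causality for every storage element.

b4 stroke→J3  (Se1: effort source, stroke at far end)
b2 stroke→J2  (0-jn J3 has e-setter on 4)
b1 stroke→GY1  (0-jn J2 has e-setter on 2)
b6 stroke→R2  (0-jn J2 has e-setter on 2)
b0 stroke→GY1  (GY1 both-in/both-out from 1)
b3 stroke→J1  (J1 flow already set via bond 0)
b5 stroke→J1  (J1: bond 0 brought flow, rest push out)

#0 |GY1
#1 |GY1
#2 |J2
#3 |J1
#4 |J3
#5 |J1
#6 |R2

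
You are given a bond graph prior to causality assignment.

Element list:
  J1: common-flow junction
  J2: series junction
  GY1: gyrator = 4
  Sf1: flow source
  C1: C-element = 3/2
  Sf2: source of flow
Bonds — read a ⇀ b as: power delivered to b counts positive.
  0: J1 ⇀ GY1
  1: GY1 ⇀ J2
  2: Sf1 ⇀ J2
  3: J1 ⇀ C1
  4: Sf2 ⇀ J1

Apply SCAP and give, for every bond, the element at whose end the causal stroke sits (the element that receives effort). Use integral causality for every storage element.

#0 |J1
#1 |J2
#2 |Sf1
#3 |J1
#4 |Sf2

bond 2 →Sf1  (Sf1 (Sf) sets flow on bond)
bond 4 →Sf2  (Sf2 fixes flow; stroke at Sf2)
bond 0 →J1  (common-f at J1 fixed by 4)
bond 3 →J1  (J1 flow already set via bond 4)
bond 1 →J2  (J2 flow already set via bond 2)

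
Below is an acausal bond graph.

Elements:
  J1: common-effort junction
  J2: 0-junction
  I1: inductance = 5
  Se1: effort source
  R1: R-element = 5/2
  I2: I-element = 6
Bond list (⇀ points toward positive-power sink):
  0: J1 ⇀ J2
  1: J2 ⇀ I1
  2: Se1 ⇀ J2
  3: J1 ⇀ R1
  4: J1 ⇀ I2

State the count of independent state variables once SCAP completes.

2  (I1, I2 all integral)

β2 stroke at J2  (Se1 fixes effort; stroke away)
β0 stroke at J1  (J2 effort already set via bond 2)
β1 stroke at I1  (common-e at J2 fixed by 2)
β3 stroke at R1  (J1: bond 0 brought effort, rest push out)
β4 stroke at I2  (J1 effort already set via bond 0)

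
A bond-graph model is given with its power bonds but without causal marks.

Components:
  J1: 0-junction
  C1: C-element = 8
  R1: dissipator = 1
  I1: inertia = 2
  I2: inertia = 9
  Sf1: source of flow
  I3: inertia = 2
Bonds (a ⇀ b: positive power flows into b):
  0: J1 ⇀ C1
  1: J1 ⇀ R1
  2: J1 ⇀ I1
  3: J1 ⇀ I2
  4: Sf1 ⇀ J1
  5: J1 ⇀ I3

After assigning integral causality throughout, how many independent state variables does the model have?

4  (C1, I1, I2, I3 all integral)

β4 |Sf1  (Sf1 fixes flow; stroke at Sf1)
β0 |J1  (C1 outputs effort q/C1)
β1 |R1  (common-e at J1 fixed by 0)
β2 |I1  (J1 effort already set via bond 0)
β3 |I2  (J1 effort already set via bond 0)
β5 |I3  (J1 effort already set via bond 0)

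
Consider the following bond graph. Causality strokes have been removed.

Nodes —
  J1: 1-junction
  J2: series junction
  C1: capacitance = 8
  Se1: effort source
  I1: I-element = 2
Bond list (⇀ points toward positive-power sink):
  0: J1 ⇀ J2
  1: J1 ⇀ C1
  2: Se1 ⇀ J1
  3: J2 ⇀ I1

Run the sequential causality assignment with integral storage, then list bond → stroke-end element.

bond 0 stroke→J2
bond 1 stroke→J1
bond 2 stroke→J1
bond 3 stroke→I1

b2 stroke at J1  (source Se1 imposes e)
b1 stroke at J1  (C1 outputs effort q/C1)
b0 stroke at J2  (J1 needs exactly one f-in)
b3 stroke at I1  (J2: last free bond brings flow in)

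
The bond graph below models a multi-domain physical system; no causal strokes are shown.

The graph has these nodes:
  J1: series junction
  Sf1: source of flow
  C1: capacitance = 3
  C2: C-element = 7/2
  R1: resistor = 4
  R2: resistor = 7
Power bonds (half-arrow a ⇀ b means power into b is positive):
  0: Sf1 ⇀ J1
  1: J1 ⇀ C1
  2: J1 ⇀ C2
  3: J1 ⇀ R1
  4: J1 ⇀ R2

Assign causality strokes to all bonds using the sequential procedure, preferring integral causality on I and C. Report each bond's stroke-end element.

β0 →Sf1  (source Sf1 imposes f)
β1 →J1  (J1: bond 0 brought flow, rest push out)
β2 →J1  (J1: bond 0 brought flow, rest push out)
β3 →J1  (1-jn J1 has f-setter on 0)
β4 →J1  (1-jn J1 has f-setter on 0)

b0 stroke at Sf1
b1 stroke at J1
b2 stroke at J1
b3 stroke at J1
b4 stroke at J1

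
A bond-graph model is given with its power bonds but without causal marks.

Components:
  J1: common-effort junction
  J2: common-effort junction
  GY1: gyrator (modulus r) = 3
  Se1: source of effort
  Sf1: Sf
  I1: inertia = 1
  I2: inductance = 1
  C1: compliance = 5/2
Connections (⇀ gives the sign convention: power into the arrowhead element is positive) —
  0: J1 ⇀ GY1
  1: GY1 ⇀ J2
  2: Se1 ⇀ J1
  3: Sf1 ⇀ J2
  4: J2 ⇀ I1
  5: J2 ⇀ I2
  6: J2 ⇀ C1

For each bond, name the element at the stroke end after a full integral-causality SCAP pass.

b0 |GY1
b1 |GY1
b2 |J1
b3 |Sf1
b4 |I1
b5 |I2
b6 |J2

bond 2 stroke at J1  (Se1 (Se) sets effort on bond)
bond 3 stroke at Sf1  (Sf1: flow source, stroke at near end)
bond 0 stroke at GY1  (J1 effort already set via bond 2)
bond 1 stroke at GY1  (through GY1, causality inverts; strokes same side of GY1)
bond 4 stroke at I1  (prefer integral on I1)
bond 5 stroke at I2  (I2: I, integral causality)
bond 6 stroke at J2  (J2 needs exactly one e-in)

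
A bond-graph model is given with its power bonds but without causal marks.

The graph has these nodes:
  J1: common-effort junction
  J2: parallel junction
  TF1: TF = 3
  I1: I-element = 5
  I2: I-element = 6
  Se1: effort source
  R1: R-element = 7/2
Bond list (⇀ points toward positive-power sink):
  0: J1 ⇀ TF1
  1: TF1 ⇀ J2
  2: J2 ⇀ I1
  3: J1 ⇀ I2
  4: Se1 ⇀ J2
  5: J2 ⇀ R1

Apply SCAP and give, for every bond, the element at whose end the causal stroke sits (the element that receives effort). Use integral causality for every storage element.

#0 →J1
#1 →TF1
#2 →I1
#3 →I2
#4 →J2
#5 →R1

b4 |J2  (Se1 fixes effort; stroke away)
b1 |TF1  (0-jn J2 has e-setter on 4)
b2 |I1  (0-jn J2 has e-setter on 4)
b5 |R1  (common-e at J2 fixed by 4)
b0 |J1  (through TF1, causality passes straight; one stroke at TF1)
b3 |I2  (0-jn J1 has e-setter on 0)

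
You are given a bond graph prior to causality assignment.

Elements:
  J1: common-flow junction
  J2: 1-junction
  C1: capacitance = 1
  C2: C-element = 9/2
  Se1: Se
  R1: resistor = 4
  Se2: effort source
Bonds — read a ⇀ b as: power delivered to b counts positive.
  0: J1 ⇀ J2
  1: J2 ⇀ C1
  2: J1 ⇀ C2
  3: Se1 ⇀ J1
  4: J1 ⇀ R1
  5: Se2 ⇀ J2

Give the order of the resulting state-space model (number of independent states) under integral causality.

bond 3 stroke→J1  (Se1: effort source, stroke at far end)
bond 5 stroke→J2  (Se2 fixes effort; stroke away)
bond 1 stroke→J2  (prefer integral on C1)
bond 0 stroke→J1  (J2: last free bond brings flow in)
bond 2 stroke→J1  (C2: C, integral causality)
bond 4 stroke→R1  (closing 1-jn rule on J1)

2  (C1, C2 all integral)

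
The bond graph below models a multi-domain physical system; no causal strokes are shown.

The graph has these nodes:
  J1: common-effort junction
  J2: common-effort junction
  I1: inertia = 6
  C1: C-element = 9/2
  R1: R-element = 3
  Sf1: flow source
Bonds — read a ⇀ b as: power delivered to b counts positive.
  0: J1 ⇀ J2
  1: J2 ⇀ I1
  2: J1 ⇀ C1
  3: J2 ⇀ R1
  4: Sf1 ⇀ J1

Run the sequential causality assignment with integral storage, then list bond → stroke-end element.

bond 4 →Sf1  (source Sf1 imposes f)
bond 1 →I1  (prefer integral on I1)
bond 2 →J1  (C1 outputs effort q/C1)
bond 0 →J2  (J1 effort already set via bond 2)
bond 3 →R1  (common-e at J2 fixed by 0)

bond 0 |J2
bond 1 |I1
bond 2 |J1
bond 3 |R1
bond 4 |Sf1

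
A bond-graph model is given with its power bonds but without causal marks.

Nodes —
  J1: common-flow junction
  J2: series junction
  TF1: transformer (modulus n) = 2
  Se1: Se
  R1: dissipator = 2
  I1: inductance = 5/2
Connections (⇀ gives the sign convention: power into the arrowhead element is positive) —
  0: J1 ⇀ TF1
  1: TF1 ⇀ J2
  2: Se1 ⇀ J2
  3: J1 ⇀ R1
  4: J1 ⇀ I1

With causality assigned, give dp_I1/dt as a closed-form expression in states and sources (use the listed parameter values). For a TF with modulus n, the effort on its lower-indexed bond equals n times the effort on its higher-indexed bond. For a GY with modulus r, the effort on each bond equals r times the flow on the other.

dp_I1/dt = 2*E_Se1 - 4*p_I1/5

β2 →J2  (Se1 fixes effort; stroke away)
β1 →TF1  (closing 1-jn rule on J2)
β0 →J1  (TF1: transformer flips bond 1)
β4 →I1  (prefer integral on I1)
β3 →J1  (J1: bond 4 brought flow, rest push out)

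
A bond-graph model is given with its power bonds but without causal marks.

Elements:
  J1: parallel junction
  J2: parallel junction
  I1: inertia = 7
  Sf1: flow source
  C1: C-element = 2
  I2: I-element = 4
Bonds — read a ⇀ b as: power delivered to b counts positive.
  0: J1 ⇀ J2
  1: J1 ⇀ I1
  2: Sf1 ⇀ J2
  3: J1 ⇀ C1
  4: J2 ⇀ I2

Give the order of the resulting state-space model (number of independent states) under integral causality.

3  (C1, I1, I2 all integral)

β2 stroke at Sf1  (Sf1 (Sf) sets flow on bond)
β1 stroke at I1  (I1: I, integral causality)
β3 stroke at J1  (C1 integral (e out))
β0 stroke at J2  (J1 effort already set via bond 3)
β4 stroke at I2  (J2 effort already set via bond 0)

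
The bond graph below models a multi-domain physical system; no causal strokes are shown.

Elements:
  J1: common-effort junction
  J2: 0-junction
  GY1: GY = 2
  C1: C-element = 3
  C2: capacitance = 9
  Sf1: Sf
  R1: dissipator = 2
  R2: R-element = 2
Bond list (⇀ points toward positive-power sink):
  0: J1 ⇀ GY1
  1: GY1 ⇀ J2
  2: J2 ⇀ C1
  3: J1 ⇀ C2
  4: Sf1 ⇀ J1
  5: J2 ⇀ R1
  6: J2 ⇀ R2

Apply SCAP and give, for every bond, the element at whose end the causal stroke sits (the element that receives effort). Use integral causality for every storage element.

β0 →GY1
β1 →GY1
β2 →J2
β3 →J1
β4 →Sf1
β5 →R1
β6 →R2

β4 stroke→Sf1  (Sf1 fixes flow; stroke at Sf1)
β2 stroke→J2  (C1 outputs effort q/C1)
β1 stroke→GY1  (0-jn J2 has e-setter on 2)
β5 stroke→R1  (0-jn J2 has e-setter on 2)
β6 stroke→R2  (0-jn J2 has e-setter on 2)
β0 stroke→GY1  (through GY1, causality inverts; strokes same side of GY1)
β3 stroke→J1  (J1: last free bond brings effort in)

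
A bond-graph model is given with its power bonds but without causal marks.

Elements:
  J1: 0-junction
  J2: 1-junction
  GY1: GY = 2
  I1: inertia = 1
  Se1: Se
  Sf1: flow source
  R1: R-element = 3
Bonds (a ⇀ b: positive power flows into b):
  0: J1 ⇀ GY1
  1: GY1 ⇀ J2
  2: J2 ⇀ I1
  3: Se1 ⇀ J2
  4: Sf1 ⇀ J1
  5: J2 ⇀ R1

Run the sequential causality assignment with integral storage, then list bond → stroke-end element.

bond 0 |J1
bond 1 |J2
bond 2 |I1
bond 3 |J2
bond 4 |Sf1
bond 5 |J2

b3 →J2  (Se1 fixes effort; stroke away)
b4 →Sf1  (Sf1 fixes flow; stroke at Sf1)
b0 →J1  (only one effort-in slot at J1)
b1 →J2  (through GY1, causality inverts; strokes same side of GY1)
b2 →I1  (prefer integral on I1)
b5 →J2  (common-f at J2 fixed by 2)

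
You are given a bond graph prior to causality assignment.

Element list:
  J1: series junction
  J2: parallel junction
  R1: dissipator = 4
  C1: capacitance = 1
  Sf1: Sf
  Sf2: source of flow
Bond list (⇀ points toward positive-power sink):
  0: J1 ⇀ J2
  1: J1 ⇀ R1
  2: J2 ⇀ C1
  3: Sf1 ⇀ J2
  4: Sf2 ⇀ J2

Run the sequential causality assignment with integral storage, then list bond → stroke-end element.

#0 →J1
#1 →R1
#2 →J2
#3 →Sf1
#4 →Sf2

bond 3 stroke→Sf1  (source Sf1 imposes f)
bond 4 stroke→Sf2  (source Sf2 imposes f)
bond 2 stroke→J2  (C1 outputs effort q/C1)
bond 0 stroke→J1  (0-jn J2 has e-setter on 2)
bond 1 stroke→R1  (J1 needs exactly one f-in)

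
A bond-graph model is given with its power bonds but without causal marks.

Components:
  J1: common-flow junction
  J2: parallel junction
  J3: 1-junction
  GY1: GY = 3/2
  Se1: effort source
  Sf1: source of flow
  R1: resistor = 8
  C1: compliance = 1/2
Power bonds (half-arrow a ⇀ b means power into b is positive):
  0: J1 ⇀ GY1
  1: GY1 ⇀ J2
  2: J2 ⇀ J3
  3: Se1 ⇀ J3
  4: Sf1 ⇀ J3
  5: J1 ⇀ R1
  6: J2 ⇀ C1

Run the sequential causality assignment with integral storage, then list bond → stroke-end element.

β3 stroke at J3  (source Se1 imposes e)
β4 stroke at Sf1  (Sf1 fixes flow; stroke at Sf1)
β2 stroke at J3  (J3: bond 4 brought flow, rest push out)
β6 stroke at J2  (C1 outputs effort q/C1)
β1 stroke at GY1  (J2: bond 6 brought effort, rest push out)
β0 stroke at GY1  (GY1: gyrator matches bond 1)
β5 stroke at J1  (J1: bond 0 brought flow, rest push out)

#0 |GY1
#1 |GY1
#2 |J3
#3 |J3
#4 |Sf1
#5 |J1
#6 |J2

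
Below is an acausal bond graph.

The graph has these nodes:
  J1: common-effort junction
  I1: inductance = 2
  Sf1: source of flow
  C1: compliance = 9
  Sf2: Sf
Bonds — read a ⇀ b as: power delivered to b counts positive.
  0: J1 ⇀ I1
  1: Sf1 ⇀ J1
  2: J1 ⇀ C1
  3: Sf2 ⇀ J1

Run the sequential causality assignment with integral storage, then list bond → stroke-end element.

#1 |Sf1  (Sf1: flow source, stroke at near end)
#3 |Sf2  (source Sf2 imposes f)
#0 |I1  (I1: I, integral causality)
#2 |J1  (only one effort-in slot at J1)

β0 |I1
β1 |Sf1
β2 |J1
β3 |Sf2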